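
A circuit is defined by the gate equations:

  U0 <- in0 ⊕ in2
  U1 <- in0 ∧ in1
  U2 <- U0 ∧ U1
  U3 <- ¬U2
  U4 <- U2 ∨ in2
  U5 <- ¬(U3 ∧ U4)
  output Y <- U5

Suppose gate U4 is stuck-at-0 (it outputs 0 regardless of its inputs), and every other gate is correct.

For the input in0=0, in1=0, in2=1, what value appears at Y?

1

Propagate with U4 forced: U0=1, U1=0, U2=0, U3=1, U4=0 [stuck-at-0], U5=1.
So Y = 1. (Without the fault it would be 0.)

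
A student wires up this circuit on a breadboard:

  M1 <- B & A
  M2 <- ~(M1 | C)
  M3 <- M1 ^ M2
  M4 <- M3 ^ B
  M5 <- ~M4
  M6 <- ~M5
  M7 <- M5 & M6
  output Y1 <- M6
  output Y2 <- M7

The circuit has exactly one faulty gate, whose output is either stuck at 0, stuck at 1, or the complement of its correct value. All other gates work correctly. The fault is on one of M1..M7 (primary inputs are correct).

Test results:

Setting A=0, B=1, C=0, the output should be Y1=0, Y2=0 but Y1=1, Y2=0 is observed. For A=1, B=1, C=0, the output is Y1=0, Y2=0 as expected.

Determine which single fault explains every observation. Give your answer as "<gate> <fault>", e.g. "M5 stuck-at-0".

Fault-free values for test 1 (A=0, B=1, C=0): M1=0, M2=1, M3=1, M4=0, M5=1, M6=0, M7=0, giving Y1=0, Y2=0. Observed Y1=1, Y2=0.
Test 1: faults giving observed Y1=1, Y2=0 are {M2 stuck-at-0, M2 inverted output, M3 stuck-at-0, M3 inverted output, M4 stuck-at-1, M4 inverted output, M5 stuck-at-0, M5 inverted output}.
Test 2 (A=1, B=1, C=0): fault-free M1=1, M2=0, M3=1, M4=0, M5=1, M6=0, M7=0 → Y1=0, Y2=0; observed Y1=0, Y2=0. Eliminates M2 inverted output, M3 stuck-at-0, M3 inverted output, M4 stuck-at-1, M4 inverted output, M5 stuck-at-0, M5 inverted output.
Only M2 stuck-at-0 is consistent with every test.

M2 stuck-at-0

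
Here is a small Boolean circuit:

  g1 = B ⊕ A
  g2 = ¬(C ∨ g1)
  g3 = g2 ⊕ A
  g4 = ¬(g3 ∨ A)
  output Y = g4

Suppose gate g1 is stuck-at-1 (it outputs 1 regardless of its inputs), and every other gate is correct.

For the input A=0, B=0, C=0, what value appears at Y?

Propagate with g1 forced: g1=1 [stuck-at-1], g2=0, g3=0, g4=1.
So Y = 1. (Without the fault it would be 0.)

1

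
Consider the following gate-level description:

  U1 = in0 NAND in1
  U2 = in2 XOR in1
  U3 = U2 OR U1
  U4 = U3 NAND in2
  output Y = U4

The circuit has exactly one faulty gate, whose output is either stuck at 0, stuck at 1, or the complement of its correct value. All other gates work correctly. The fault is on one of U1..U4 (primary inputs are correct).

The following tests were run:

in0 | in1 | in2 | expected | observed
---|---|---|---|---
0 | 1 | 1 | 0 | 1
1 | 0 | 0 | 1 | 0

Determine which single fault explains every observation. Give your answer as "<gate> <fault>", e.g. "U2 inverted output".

U4 inverted output

Fault-free values for test 1 (in0=0, in1=1, in2=1): U1=1, U2=0, U3=1, U4=0, giving Y=0. Observed 1.
Test 1: faults giving observed 1 are {U1 stuck-at-0, U1 inverted output, U3 stuck-at-0, U3 inverted output, U4 stuck-at-1, U4 inverted output}.
Test 2 (in0=1, in1=0, in2=0): fault-free U1=1, U2=0, U3=1, U4=1 → 1; observed 0. Eliminates U1 stuck-at-0, U1 inverted output, U3 stuck-at-0, U3 inverted output, U4 stuck-at-1.
Only U4 inverted output is consistent with every test.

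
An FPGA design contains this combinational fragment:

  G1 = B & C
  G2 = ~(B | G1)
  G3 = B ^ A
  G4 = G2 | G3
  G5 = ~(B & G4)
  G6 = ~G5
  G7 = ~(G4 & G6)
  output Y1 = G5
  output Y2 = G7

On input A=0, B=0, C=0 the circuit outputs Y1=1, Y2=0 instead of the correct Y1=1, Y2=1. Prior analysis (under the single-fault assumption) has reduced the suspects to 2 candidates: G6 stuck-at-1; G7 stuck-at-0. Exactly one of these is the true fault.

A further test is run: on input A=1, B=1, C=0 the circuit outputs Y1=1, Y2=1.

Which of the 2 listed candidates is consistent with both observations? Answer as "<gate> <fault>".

G6 stuck-at-1

Evaluate each candidate on input A=1, B=1, C=0:
  G6 stuck-at-1: G1=0, G2=0, G3=0, G4=0, G5=1, G6=1 [stuck-at-1], G7=1 → Y1=1, Y2=1 — matches
  G7 stuck-at-0: G1=0, G2=0, G3=0, G4=0, G5=1, G6=0, G7=0 [stuck-at-0] → Y1=1, Y2=0 — eliminated
Only G6 stuck-at-1 reproduces the observed Y1=1, Y2=1.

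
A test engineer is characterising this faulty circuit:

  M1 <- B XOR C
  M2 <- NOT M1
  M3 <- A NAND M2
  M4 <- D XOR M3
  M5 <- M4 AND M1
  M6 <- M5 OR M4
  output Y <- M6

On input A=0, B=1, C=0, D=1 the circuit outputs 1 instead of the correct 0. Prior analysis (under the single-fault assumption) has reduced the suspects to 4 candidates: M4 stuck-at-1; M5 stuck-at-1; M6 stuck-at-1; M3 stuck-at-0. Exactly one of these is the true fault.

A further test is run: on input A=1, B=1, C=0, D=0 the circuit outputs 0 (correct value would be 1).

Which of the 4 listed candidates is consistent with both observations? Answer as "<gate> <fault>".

Evaluate each candidate on input A=1, B=1, C=0, D=0:
  M4 stuck-at-1: M1=1, M2=0, M3=1, M4=1 [stuck-at-1], M5=1, M6=1 → 1 — eliminated
  M5 stuck-at-1: M1=1, M2=0, M3=1, M4=1, M5=1 [stuck-at-1], M6=1 → 1 — eliminated
  M6 stuck-at-1: M1=1, M2=0, M3=1, M4=1, M5=1, M6=1 [stuck-at-1] → 1 — eliminated
  M3 stuck-at-0: M1=1, M2=0, M3=0 [stuck-at-0], M4=0, M5=0, M6=0 → 0 — matches
Only M3 stuck-at-0 reproduces the observed 0.

M3 stuck-at-0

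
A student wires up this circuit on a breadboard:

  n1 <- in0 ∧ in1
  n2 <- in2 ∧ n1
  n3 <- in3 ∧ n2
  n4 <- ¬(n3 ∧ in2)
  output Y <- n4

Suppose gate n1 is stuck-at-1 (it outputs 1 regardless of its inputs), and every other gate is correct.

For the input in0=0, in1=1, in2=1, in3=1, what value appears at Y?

0

Propagate with n1 forced: n1=1 [stuck-at-1], n2=1, n3=1, n4=0.
So Y = 0. (Without the fault it would be 1.)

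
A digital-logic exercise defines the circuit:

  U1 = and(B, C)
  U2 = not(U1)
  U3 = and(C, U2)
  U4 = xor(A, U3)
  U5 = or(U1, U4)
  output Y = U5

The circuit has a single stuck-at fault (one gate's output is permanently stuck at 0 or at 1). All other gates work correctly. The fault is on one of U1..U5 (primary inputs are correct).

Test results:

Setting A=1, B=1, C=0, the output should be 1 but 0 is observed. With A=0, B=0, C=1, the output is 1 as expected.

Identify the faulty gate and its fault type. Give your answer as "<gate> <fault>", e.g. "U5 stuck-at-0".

U3 stuck-at-1

Fault-free values for test 1 (A=1, B=1, C=0): U1=0, U2=1, U3=0, U4=1, U5=1, giving Y=1. Observed 0.
Test 1: faults giving observed 0 are {U3 stuck-at-1, U4 stuck-at-0, U5 stuck-at-0}.
Test 2 (A=0, B=0, C=1): fault-free U1=0, U2=1, U3=1, U4=1, U5=1 → 1; observed 1. Eliminates U4 stuck-at-0, U5 stuck-at-0.
Only U3 stuck-at-1 is consistent with every test.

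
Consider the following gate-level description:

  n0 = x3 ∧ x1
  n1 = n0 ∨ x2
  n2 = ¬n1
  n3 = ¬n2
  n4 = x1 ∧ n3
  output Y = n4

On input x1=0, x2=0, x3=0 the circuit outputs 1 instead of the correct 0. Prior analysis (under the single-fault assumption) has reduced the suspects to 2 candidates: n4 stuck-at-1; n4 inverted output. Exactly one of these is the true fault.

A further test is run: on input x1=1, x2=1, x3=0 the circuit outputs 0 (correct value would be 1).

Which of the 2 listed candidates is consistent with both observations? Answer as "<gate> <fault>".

n4 inverted output

Evaluate each candidate on input x1=1, x2=1, x3=0:
  n4 stuck-at-1: n0=0, n1=1, n2=0, n3=1, n4=1 [stuck-at-1] → 1 — eliminated
  n4 inverted output: n0=0, n1=1, n2=0, n3=1, n4=0 [inverted output] → 0 — matches
Only n4 inverted output reproduces the observed 0.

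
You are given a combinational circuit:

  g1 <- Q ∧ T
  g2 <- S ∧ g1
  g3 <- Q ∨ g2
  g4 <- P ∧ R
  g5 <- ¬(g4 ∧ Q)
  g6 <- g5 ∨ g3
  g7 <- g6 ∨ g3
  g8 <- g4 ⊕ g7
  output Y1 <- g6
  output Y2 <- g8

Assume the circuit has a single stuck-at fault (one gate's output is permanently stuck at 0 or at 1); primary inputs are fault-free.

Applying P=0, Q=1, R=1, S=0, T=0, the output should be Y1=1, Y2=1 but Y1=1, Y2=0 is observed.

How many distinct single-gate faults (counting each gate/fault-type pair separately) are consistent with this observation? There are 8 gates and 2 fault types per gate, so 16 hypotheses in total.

3

Fault-free: g1=0, g2=0, g3=1, g4=0, g5=1, g6=1, g7=1, g8=1 → Y1=1, Y2=1. Observed Y1=1, Y2=0.
  g1: none of the 2 fault types match ✗
  g2: none of the 2 fault types match ✗
  g3: none of the 2 fault types match ✗
  g4: stuck-at-1 ✓; others ✗
  g5: none of the 2 fault types match ✗
  g6: none of the 2 fault types match ✗
  g7: stuck-at-0 ✓; others ✗
  g8: stuck-at-0 ✓; others ✗
Consistent faults: {g4 stuck-at-1, g7 stuck-at-0, g8 stuck-at-0} — 3 in all.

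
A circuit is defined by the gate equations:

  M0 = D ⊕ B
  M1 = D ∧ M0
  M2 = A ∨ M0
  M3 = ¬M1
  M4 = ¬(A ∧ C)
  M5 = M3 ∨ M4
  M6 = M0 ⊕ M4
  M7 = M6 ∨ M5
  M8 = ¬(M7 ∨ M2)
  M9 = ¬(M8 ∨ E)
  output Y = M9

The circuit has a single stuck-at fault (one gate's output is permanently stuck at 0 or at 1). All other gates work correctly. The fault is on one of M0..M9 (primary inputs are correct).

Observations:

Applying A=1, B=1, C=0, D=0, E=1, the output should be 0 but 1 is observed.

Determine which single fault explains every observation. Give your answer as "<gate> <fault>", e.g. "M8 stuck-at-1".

M9 stuck-at-1

Fault-free values for test 1 (A=1, B=1, C=0, D=0, E=1): M0=1, M1=0, M2=1, M3=1, M4=1, M5=1, M6=0, M7=1, M8=0, M9=0, giving Y=0. Observed 1.
Test 1: faults giving observed 1 are {M9 stuck-at-1}.
Only M9 stuck-at-1 is consistent with every test.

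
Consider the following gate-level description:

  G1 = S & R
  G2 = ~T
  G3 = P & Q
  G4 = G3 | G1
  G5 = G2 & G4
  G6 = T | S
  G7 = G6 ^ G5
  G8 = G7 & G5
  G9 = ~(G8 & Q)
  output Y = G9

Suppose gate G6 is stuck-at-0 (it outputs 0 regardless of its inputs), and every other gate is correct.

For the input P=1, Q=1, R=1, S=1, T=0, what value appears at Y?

0

Propagate with G6 forced: G1=1, G2=1, G3=1, G4=1, G5=1, G6=0 [stuck-at-0], G7=1, G8=1, G9=0.
So Y = 0. (Without the fault it would be 1.)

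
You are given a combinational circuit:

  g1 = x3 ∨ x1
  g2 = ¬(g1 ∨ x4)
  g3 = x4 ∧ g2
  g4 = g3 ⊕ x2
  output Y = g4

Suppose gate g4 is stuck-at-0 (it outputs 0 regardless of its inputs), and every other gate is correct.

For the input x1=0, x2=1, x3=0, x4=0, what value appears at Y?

Propagate with g4 forced: g1=0, g2=1, g3=0, g4=0 [stuck-at-0].
So Y = 0. (Without the fault it would be 1.)

0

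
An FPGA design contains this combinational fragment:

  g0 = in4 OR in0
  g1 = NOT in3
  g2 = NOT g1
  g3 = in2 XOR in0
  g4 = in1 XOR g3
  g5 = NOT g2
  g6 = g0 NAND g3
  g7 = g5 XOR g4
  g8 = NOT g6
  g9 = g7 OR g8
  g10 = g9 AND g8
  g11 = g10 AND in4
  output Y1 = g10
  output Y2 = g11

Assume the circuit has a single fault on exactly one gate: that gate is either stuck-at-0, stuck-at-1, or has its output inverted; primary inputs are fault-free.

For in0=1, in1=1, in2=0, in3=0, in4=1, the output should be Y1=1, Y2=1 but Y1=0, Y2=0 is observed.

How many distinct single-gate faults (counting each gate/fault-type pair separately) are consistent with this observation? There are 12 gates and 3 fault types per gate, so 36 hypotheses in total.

12

Fault-free: g0=1, g1=1, g2=0, g3=1, g4=0, g5=1, g6=0, g7=1, g8=1, g9=1, g10=1, g11=1 → Y1=1, Y2=1. Observed Y1=0, Y2=0.
  g0: stuck-at-0, inverted output ✓; others ✗
  g1: none of the 3 fault types match ✗
  g2: none of the 3 fault types match ✗
  g3: stuck-at-0, inverted output ✓; others ✗
  g4: none of the 3 fault types match ✗
  g5: none of the 3 fault types match ✗
  g6: stuck-at-1, inverted output ✓; others ✗
  g7: none of the 3 fault types match ✗
  g8: stuck-at-0, inverted output ✓; others ✗
  g9: stuck-at-0, inverted output ✓; others ✗
  g10: stuck-at-0, inverted output ✓; others ✗
  g11: none of the 3 fault types match ✗
Consistent faults: {g0 stuck-at-0, g0 inverted output, g3 stuck-at-0, g3 inverted output, g6 stuck-at-1, g6 inverted output, g8 stuck-at-0, g8 inverted output, g9 stuck-at-0, g9 inverted output, g10 stuck-at-0, g10 inverted output} — 12 in all.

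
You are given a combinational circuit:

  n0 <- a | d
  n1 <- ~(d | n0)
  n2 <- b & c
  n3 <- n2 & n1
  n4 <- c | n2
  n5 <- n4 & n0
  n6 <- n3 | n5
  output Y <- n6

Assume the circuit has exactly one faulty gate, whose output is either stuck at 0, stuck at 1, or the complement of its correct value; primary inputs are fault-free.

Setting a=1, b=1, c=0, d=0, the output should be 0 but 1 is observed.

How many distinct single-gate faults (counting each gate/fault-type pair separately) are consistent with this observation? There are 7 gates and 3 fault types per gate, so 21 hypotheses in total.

10

Fault-free: n0=1, n1=0, n2=0, n3=0, n4=0, n5=0, n6=0 → 0. Observed 1.
  n0: none of the 3 fault types match ✗
  n1: none of the 3 fault types match ✗
  n2: stuck-at-1, inverted output ✓; others ✗
  n3: stuck-at-1, inverted output ✓; others ✗
  n4: stuck-at-1, inverted output ✓; others ✗
  n5: stuck-at-1, inverted output ✓; others ✗
  n6: stuck-at-1, inverted output ✓; others ✗
Consistent faults: {n2 stuck-at-1, n2 inverted output, n3 stuck-at-1, n3 inverted output, n4 stuck-at-1, n4 inverted output, n5 stuck-at-1, n5 inverted output, n6 stuck-at-1, n6 inverted output} — 10 in all.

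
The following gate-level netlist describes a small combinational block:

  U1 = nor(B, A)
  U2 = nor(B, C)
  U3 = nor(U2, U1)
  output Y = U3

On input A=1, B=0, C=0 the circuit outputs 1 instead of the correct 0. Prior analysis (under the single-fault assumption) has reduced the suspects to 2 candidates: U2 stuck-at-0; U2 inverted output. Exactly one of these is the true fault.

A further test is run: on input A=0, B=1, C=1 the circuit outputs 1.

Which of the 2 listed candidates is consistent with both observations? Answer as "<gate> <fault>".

U2 stuck-at-0

Evaluate each candidate on input A=0, B=1, C=1:
  U2 stuck-at-0: U1=0, U2=0 [stuck-at-0], U3=1 → 1 — matches
  U2 inverted output: U1=0, U2=1 [inverted output], U3=0 → 0 — eliminated
Only U2 stuck-at-0 reproduces the observed 1.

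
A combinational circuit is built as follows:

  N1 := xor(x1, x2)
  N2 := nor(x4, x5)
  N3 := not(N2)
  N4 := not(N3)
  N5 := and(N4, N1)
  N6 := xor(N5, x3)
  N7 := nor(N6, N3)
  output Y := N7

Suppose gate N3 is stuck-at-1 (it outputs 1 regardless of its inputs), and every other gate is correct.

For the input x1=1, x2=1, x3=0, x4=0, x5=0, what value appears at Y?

0

Propagate with N3 forced: N1=0, N2=1, N3=1 [stuck-at-1], N4=0, N5=0, N6=0, N7=0.
So Y = 0. (Without the fault it would be 1.)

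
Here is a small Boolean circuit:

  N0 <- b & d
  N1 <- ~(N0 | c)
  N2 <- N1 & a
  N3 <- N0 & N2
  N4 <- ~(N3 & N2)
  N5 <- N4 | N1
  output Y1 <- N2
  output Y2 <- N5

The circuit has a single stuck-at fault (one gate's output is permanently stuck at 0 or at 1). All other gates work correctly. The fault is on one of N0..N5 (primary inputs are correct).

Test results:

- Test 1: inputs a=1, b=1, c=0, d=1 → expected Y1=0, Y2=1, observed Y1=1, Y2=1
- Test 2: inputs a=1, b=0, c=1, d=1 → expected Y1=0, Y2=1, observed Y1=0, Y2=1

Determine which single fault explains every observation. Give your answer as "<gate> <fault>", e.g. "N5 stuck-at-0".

N0 stuck-at-0

Fault-free values for test 1 (a=1, b=1, c=0, d=1): N0=1, N1=0, N2=0, N3=0, N4=1, N5=1, giving Y1=0, Y2=1. Observed Y1=1, Y2=1.
Test 1: faults giving observed Y1=1, Y2=1 are {N0 stuck-at-0, N1 stuck-at-1}.
Test 2 (a=1, b=0, c=1, d=1): fault-free N0=0, N1=0, N2=0, N3=0, N4=1, N5=1 → Y1=0, Y2=1; observed Y1=0, Y2=1. Eliminates N1 stuck-at-1.
Only N0 stuck-at-0 is consistent with every test.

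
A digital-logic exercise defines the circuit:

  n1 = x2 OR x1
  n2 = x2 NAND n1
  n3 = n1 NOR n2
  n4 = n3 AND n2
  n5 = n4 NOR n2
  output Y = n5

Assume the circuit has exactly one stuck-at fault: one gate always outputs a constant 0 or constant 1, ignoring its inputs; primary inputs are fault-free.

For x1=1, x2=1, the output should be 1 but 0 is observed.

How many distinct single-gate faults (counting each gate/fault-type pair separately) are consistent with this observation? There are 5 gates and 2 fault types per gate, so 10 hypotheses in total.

4

Fault-free: n1=1, n2=0, n3=0, n4=0, n5=1 → 1. Observed 0.
  n1 stuck-at-0: output 0 ✓
  n1 stuck-at-1: output 1 ✗
  n2 stuck-at-0: output 1 ✗
  n2 stuck-at-1: output 0 ✓
  n3 stuck-at-0: output 1 ✗
  n3 stuck-at-1: output 1 ✗
  n4 stuck-at-0: output 1 ✗
  n4 stuck-at-1: output 0 ✓
  n5 stuck-at-0: output 0 ✓
  n5 stuck-at-1: output 1 ✗
Consistent faults: {n1 stuck-at-0, n2 stuck-at-1, n4 stuck-at-1, n5 stuck-at-0} — 4 in all.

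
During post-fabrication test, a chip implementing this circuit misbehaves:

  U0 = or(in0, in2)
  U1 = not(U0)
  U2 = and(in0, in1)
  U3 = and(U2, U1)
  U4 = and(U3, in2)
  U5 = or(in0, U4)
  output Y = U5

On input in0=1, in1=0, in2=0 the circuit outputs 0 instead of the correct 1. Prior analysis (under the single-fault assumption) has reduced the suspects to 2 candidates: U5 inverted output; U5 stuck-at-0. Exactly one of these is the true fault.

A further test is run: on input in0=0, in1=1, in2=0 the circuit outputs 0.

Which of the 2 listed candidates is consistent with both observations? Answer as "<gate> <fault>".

U5 stuck-at-0

Evaluate each candidate on input in0=0, in1=1, in2=0:
  U5 inverted output: U0=0, U1=1, U2=0, U3=0, U4=0, U5=1 [inverted output] → 1 — eliminated
  U5 stuck-at-0: U0=0, U1=1, U2=0, U3=0, U4=0, U5=0 [stuck-at-0] → 0 — matches
Only U5 stuck-at-0 reproduces the observed 0.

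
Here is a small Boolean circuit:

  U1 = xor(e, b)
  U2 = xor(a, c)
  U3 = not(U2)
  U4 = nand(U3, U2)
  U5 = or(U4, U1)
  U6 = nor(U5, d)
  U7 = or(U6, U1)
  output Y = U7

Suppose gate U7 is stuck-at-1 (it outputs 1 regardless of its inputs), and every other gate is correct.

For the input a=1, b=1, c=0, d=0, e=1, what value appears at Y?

1

Propagate with U7 forced: U1=0, U2=1, U3=0, U4=1, U5=1, U6=0, U7=1 [stuck-at-1].
So Y = 1. (Without the fault it would be 0.)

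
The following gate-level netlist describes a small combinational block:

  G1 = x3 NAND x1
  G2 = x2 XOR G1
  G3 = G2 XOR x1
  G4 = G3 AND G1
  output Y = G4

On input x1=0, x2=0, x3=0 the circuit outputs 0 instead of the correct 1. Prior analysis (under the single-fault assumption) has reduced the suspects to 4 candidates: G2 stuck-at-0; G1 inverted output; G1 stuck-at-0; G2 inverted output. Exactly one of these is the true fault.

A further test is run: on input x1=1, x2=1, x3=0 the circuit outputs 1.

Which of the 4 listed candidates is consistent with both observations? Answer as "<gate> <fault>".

Evaluate each candidate on input x1=1, x2=1, x3=0:
  G2 stuck-at-0: G1=1, G2=0 [stuck-at-0], G3=1, G4=1 → 1 — matches
  G1 inverted output: G1=0 [inverted output], G2=1, G3=0, G4=0 → 0 — eliminated
  G1 stuck-at-0: G1=0 [stuck-at-0], G2=1, G3=0, G4=0 → 0 — eliminated
  G2 inverted output: G1=1, G2=1 [inverted output], G3=0, G4=0 → 0 — eliminated
Only G2 stuck-at-0 reproduces the observed 1.

G2 stuck-at-0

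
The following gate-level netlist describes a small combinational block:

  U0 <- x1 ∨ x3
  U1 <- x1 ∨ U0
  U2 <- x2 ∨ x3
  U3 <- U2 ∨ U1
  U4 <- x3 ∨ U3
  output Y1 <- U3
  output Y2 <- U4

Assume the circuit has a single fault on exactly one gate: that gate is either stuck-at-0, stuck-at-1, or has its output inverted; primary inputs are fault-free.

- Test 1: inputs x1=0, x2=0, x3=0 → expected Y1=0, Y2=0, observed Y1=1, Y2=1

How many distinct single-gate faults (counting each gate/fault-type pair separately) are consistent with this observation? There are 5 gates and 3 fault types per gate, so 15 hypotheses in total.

Fault-free: U0=0, U1=0, U2=0, U3=0, U4=0 → Y1=0, Y2=0. Observed Y1=1, Y2=1.
  U0: stuck-at-1, inverted output ✓; others ✗
  U1: stuck-at-1, inverted output ✓; others ✗
  U2: stuck-at-1, inverted output ✓; others ✗
  U3: stuck-at-1, inverted output ✓; others ✗
  U4: none of the 3 fault types match ✗
Consistent faults: {U0 stuck-at-1, U0 inverted output, U1 stuck-at-1, U1 inverted output, U2 stuck-at-1, U2 inverted output, U3 stuck-at-1, U3 inverted output} — 8 in all.

8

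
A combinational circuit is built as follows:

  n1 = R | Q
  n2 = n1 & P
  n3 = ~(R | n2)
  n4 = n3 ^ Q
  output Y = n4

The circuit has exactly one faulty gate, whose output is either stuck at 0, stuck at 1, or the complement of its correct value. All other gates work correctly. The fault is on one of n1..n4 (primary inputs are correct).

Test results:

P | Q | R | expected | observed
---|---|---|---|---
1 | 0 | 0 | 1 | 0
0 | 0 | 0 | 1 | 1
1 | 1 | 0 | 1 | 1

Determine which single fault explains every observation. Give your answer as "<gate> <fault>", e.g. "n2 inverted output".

n1 stuck-at-1

Fault-free values for test 1 (P=1, Q=0, R=0): n1=0, n2=0, n3=1, n4=1, giving Y=1. Observed 0.
Test 1: faults giving observed 0 are {n1 stuck-at-1, n1 inverted output, n2 stuck-at-1, n2 inverted output, n3 stuck-at-0, n3 inverted output, n4 stuck-at-0, n4 inverted output}.
Test 2 (P=0, Q=0, R=0): fault-free n1=0, n2=0, n3=1, n4=1 → 1; observed 1. Eliminates n2 stuck-at-1, n2 inverted output, n3 stuck-at-0, n3 inverted output, n4 stuck-at-0, n4 inverted output.
Test 3 (P=1, Q=1, R=0): fault-free n1=1, n2=1, n3=0, n4=1 → 1; observed 1. Eliminates n1 inverted output.
Only n1 stuck-at-1 is consistent with every test.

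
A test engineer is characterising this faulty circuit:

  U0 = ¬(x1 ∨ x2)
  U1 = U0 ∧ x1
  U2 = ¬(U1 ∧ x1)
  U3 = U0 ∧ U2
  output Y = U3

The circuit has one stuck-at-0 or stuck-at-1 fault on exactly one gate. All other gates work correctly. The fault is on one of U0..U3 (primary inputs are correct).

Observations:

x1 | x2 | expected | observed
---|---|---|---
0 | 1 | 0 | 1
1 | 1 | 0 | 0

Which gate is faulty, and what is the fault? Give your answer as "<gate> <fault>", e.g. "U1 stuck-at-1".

U0 stuck-at-1

Fault-free values for test 1 (x1=0, x2=1): U0=0, U1=0, U2=1, U3=0, giving Y=0. Observed 1.
Test 1: faults giving observed 1 are {U0 stuck-at-1, U3 stuck-at-1}.
Test 2 (x1=1, x2=1): fault-free U0=0, U1=0, U2=1, U3=0 → 0; observed 0. Eliminates U3 stuck-at-1.
Only U0 stuck-at-1 is consistent with every test.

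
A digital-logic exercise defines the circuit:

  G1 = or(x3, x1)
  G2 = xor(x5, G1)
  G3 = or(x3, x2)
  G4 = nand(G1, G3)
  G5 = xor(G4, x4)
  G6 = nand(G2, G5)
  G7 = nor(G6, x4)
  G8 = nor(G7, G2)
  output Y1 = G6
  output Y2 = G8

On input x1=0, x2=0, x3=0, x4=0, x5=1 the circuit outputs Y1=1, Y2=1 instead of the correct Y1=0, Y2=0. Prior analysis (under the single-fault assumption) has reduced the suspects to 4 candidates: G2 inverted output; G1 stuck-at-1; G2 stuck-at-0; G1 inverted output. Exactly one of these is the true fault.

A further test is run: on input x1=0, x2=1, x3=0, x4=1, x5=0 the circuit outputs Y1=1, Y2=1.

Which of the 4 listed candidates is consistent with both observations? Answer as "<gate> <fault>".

Evaluate each candidate on input x1=0, x2=1, x3=0, x4=1, x5=0:
  G2 inverted output: G1=0, G2=1 [inverted output], G3=1, G4=1, G5=0, G6=1, G7=0, G8=0 → Y1=1, Y2=0 — eliminated
  G1 stuck-at-1: G1=1 [stuck-at-1], G2=1, G3=1, G4=0, G5=1, G6=0, G7=0, G8=0 → Y1=0, Y2=0 — eliminated
  G2 stuck-at-0: G1=0, G2=0 [stuck-at-0], G3=1, G4=1, G5=0, G6=1, G7=0, G8=1 → Y1=1, Y2=1 — matches
  G1 inverted output: G1=1 [inverted output], G2=1, G3=1, G4=0, G5=1, G6=0, G7=0, G8=0 → Y1=0, Y2=0 — eliminated
Only G2 stuck-at-0 reproduces the observed Y1=1, Y2=1.

G2 stuck-at-0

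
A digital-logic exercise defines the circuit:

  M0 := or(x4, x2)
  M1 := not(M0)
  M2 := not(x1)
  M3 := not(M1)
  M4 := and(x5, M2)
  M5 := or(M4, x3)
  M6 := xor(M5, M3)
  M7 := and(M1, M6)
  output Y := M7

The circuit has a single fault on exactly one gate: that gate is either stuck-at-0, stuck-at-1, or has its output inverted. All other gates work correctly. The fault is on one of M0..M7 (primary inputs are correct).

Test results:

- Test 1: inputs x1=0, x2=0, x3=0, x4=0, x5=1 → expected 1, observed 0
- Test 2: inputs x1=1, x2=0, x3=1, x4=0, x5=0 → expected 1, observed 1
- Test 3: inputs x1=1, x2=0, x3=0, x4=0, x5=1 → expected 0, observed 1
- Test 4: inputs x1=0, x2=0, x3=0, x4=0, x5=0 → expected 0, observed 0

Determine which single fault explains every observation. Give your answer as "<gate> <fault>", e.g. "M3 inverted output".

Fault-free values for test 1 (x1=0, x2=0, x3=0, x4=0, x5=1): M0=0, M1=1, M2=1, M3=0, M4=1, M5=1, M6=1, M7=1, giving Y=1. Observed 0.
Test 1: faults giving observed 0 are {M0 stuck-at-1, M0 inverted output, M1 stuck-at-0, M1 inverted output, M2 stuck-at-0, M2 inverted output, M3 stuck-at-1, M3 inverted output, M4 stuck-at-0, M4 inverted output, M5 stuck-at-0, M5 inverted output, M6 stuck-at-0, M6 inverted output, M7 stuck-at-0, M7 inverted output}.
Test 2 (x1=1, x2=0, x3=1, x4=0, x5=0): fault-free M0=0, M1=1, M2=0, M3=0, M4=0, M5=1, M6=1, M7=1 → 1; observed 1. Eliminates M0 stuck-at-1, M0 inverted output, M1 stuck-at-0, M1 inverted output, M3 stuck-at-1, M3 inverted output, M5 stuck-at-0, M5 inverted output, M6 stuck-at-0, M6 inverted output, M7 stuck-at-0, M7 inverted output.
Test 3 (x1=1, x2=0, x3=0, x4=0, x5=1): fault-free M0=0, M1=1, M2=0, M3=0, M4=0, M5=0, M6=0, M7=0 → 0; observed 1. Eliminates M2 stuck-at-0, M4 stuck-at-0.
Test 4 (x1=0, x2=0, x3=0, x4=0, x5=0): fault-free M0=0, M1=1, M2=1, M3=0, M4=0, M5=0, M6=0, M7=0 → 0; observed 0. Eliminates M4 inverted output.
Only M2 inverted output is consistent with every test.

M2 inverted output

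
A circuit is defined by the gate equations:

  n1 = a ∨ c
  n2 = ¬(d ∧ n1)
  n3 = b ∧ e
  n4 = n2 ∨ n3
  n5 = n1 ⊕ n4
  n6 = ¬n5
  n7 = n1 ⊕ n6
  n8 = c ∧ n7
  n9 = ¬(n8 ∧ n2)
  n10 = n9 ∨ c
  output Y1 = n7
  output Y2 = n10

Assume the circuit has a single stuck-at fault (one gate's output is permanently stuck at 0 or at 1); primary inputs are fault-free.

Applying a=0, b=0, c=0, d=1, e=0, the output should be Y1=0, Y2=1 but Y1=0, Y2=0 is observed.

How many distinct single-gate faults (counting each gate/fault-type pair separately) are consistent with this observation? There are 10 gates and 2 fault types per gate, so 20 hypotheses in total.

3

Fault-free: n1=0, n2=1, n3=0, n4=1, n5=1, n6=0, n7=0, n8=0, n9=1, n10=1 → Y1=0, Y2=1. Observed Y1=0, Y2=0.
  n1: none of the 2 fault types match ✗
  n2: none of the 2 fault types match ✗
  n3: none of the 2 fault types match ✗
  n4: none of the 2 fault types match ✗
  n5: none of the 2 fault types match ✗
  n6: none of the 2 fault types match ✗
  n7: none of the 2 fault types match ✗
  n8: stuck-at-1 ✓; others ✗
  n9: stuck-at-0 ✓; others ✗
  n10: stuck-at-0 ✓; others ✗
Consistent faults: {n8 stuck-at-1, n9 stuck-at-0, n10 stuck-at-0} — 3 in all.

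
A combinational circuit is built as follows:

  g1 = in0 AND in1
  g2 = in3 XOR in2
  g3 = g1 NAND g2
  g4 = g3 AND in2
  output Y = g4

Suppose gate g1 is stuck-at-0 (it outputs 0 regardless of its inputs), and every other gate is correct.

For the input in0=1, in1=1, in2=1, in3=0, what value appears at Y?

Propagate with g1 forced: g1=0 [stuck-at-0], g2=1, g3=1, g4=1.
So Y = 1. (Without the fault it would be 0.)

1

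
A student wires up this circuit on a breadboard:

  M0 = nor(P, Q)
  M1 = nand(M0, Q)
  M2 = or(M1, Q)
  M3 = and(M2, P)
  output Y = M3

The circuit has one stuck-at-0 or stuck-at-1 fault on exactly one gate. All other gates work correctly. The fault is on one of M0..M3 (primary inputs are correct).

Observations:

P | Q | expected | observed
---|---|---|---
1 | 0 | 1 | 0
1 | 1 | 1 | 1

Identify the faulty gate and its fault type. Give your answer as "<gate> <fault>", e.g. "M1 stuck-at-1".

M1 stuck-at-0

Fault-free values for test 1 (P=1, Q=0): M0=0, M1=1, M2=1, M3=1, giving Y=1. Observed 0.
Test 1: faults giving observed 0 are {M1 stuck-at-0, M2 stuck-at-0, M3 stuck-at-0}.
Test 2 (P=1, Q=1): fault-free M0=0, M1=1, M2=1, M3=1 → 1; observed 1. Eliminates M2 stuck-at-0, M3 stuck-at-0.
Only M1 stuck-at-0 is consistent with every test.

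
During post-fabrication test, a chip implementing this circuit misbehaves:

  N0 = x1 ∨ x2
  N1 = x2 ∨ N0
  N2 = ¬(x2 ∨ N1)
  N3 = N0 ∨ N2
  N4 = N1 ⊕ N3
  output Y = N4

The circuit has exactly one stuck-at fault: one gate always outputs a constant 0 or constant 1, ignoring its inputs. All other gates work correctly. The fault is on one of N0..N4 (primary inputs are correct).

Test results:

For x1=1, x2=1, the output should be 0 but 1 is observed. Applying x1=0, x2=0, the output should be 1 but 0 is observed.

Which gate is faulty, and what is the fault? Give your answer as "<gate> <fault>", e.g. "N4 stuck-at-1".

Fault-free values for test 1 (x1=1, x2=1): N0=1, N1=1, N2=0, N3=1, N4=0, giving Y=0. Observed 1.
Test 1: faults giving observed 1 are {N0 stuck-at-0, N1 stuck-at-0, N3 stuck-at-0, N4 stuck-at-1}.
Test 2 (x1=0, x2=0): fault-free N0=0, N1=0, N2=1, N3=1, N4=1 → 1; observed 0. Eliminates N0 stuck-at-0, N1 stuck-at-0, N4 stuck-at-1.
Only N3 stuck-at-0 is consistent with every test.

N3 stuck-at-0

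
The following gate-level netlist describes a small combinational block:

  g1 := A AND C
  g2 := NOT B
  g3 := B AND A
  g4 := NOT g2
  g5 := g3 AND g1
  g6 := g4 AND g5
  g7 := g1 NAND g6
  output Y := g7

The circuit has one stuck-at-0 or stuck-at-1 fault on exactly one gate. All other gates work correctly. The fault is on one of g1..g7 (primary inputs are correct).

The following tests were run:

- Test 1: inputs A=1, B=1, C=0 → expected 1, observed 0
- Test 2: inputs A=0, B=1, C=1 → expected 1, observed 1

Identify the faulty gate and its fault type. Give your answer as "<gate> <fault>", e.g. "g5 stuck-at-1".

g1 stuck-at-1

Fault-free values for test 1 (A=1, B=1, C=0): g1=0, g2=0, g3=1, g4=1, g5=0, g6=0, g7=1, giving Y=1. Observed 0.
Test 1: faults giving observed 0 are {g1 stuck-at-1, g7 stuck-at-0}.
Test 2 (A=0, B=1, C=1): fault-free g1=0, g2=0, g3=0, g4=1, g5=0, g6=0, g7=1 → 1; observed 1. Eliminates g7 stuck-at-0.
Only g1 stuck-at-1 is consistent with every test.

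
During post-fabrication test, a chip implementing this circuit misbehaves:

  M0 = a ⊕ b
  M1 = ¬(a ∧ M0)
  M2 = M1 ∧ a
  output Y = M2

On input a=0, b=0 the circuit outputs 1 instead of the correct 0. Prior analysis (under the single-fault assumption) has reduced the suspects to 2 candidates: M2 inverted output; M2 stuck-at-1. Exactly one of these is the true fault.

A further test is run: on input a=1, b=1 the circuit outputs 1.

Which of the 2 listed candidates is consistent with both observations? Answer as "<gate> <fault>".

M2 stuck-at-1

Evaluate each candidate on input a=1, b=1:
  M2 inverted output: M0=0, M1=1, M2=0 [inverted output] → 0 — eliminated
  M2 stuck-at-1: M0=0, M1=1, M2=1 [stuck-at-1] → 1 — matches
Only M2 stuck-at-1 reproduces the observed 1.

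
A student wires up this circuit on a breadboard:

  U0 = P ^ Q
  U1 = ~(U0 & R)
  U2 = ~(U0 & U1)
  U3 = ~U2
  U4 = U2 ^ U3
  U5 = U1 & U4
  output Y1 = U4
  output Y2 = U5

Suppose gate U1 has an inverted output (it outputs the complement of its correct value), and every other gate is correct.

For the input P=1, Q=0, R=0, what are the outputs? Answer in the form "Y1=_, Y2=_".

Y1=1, Y2=0

Propagate with U1 forced: U0=1, U1=0 [inverted output], U2=1, U3=0, U4=1, U5=0.
So the outputs are Y1=1, Y2=0. (Without the fault they would be Y1=1, Y2=1.)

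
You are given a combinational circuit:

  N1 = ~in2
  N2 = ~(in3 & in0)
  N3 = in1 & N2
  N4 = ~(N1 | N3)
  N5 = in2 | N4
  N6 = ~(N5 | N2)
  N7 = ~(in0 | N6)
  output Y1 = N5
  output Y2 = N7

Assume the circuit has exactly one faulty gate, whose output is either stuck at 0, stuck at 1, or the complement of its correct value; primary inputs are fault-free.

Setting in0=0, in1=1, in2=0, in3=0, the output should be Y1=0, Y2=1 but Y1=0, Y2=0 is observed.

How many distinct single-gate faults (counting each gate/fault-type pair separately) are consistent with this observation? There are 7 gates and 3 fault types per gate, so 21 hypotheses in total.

Fault-free: N1=1, N2=1, N3=1, N4=0, N5=0, N6=0, N7=1 → Y1=0, Y2=1. Observed Y1=0, Y2=0.
  N1: none of the 3 fault types match ✗
  N2: stuck-at-0, inverted output ✓; others ✗
  N3: none of the 3 fault types match ✗
  N4: none of the 3 fault types match ✗
  N5: none of the 3 fault types match ✗
  N6: stuck-at-1, inverted output ✓; others ✗
  N7: stuck-at-0, inverted output ✓; others ✗
Consistent faults: {N2 stuck-at-0, N2 inverted output, N6 stuck-at-1, N6 inverted output, N7 stuck-at-0, N7 inverted output} — 6 in all.

6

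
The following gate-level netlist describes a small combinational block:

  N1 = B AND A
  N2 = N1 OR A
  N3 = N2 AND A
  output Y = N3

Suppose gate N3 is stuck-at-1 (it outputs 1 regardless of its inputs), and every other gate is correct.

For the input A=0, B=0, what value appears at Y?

Propagate with N3 forced: N1=0, N2=0, N3=1 [stuck-at-1].
So Y = 1. (Without the fault it would be 0.)

1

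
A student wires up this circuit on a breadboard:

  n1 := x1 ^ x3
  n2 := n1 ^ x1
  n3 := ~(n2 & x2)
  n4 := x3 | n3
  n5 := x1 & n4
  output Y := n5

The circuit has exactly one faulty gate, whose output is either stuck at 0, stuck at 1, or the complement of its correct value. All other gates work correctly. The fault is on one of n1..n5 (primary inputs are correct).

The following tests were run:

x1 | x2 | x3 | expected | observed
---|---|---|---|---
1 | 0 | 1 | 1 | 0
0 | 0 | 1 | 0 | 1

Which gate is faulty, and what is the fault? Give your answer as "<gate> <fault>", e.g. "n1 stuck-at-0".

n5 inverted output

Fault-free values for test 1 (x1=1, x2=0, x3=1): n1=0, n2=1, n3=1, n4=1, n5=1, giving Y=1. Observed 0.
Test 1: faults giving observed 0 are {n4 stuck-at-0, n4 inverted output, n5 stuck-at-0, n5 inverted output}.
Test 2 (x1=0, x2=0, x3=1): fault-free n1=1, n2=1, n3=1, n4=1, n5=0 → 0; observed 1. Eliminates n4 stuck-at-0, n4 inverted output, n5 stuck-at-0.
Only n5 inverted output is consistent with every test.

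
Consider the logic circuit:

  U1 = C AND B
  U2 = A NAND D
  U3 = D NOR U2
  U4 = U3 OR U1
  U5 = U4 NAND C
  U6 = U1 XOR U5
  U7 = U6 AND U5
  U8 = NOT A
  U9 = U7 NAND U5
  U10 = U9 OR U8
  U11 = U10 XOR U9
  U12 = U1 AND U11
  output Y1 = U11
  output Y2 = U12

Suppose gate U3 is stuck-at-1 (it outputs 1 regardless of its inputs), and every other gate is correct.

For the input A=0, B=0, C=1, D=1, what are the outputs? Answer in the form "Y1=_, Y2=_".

Propagate with U3 forced: U1=0, U2=1, U3=1 [stuck-at-1], U4=1, U5=0, U6=0, U7=0, U8=1, U9=1, U10=1, U11=0, U12=0.
So the outputs are Y1=0, Y2=0. (Without the fault they would be Y1=1, Y2=0.)

Y1=0, Y2=0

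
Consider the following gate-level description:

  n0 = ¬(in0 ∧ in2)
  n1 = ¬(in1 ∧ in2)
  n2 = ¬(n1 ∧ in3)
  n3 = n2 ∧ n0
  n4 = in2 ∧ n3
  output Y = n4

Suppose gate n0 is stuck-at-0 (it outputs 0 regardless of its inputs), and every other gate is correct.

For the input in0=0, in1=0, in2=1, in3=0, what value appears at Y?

Propagate with n0 forced: n0=0 [stuck-at-0], n1=1, n2=1, n3=0, n4=0.
So Y = 0. (Without the fault it would be 1.)

0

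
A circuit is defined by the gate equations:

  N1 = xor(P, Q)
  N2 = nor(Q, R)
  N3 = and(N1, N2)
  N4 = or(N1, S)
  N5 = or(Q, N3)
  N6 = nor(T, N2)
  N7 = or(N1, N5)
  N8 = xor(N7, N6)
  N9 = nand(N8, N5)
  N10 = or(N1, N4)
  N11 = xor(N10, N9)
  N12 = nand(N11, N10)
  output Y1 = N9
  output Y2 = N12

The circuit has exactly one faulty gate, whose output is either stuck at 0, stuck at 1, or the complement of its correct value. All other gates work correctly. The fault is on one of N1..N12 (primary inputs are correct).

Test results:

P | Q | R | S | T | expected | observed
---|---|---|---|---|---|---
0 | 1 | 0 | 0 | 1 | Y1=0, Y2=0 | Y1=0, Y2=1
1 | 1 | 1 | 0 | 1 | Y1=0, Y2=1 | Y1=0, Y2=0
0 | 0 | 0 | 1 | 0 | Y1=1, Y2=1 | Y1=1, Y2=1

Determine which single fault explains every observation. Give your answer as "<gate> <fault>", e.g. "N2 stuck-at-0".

N10 inverted output

Fault-free values for test 1 (P=0, Q=1, R=0, S=0, T=1): N1=1, N2=0, N3=0, N4=1, N5=1, N6=0, N7=1, N8=1, N9=0, N10=1, N11=1, N12=0, giving Y1=0, Y2=0. Observed Y1=0, Y2=1.
Test 1: faults giving observed Y1=0, Y2=1 are {N1 stuck-at-0, N1 inverted output, N10 stuck-at-0, N10 inverted output, N11 stuck-at-0, N11 inverted output, N12 stuck-at-1, N12 inverted output}.
Test 2 (P=1, Q=1, R=1, S=0, T=1): fault-free N1=0, N2=0, N3=0, N4=0, N5=1, N6=0, N7=1, N8=1, N9=0, N10=0, N11=0, N12=1 → Y1=0, Y2=1; observed Y1=0, Y2=0. Eliminates N1 stuck-at-0, N10 stuck-at-0, N11 stuck-at-0, N11 inverted output, N12 stuck-at-1.
Test 3 (P=0, Q=0, R=0, S=1, T=0): fault-free N1=0, N2=1, N3=0, N4=1, N5=0, N6=0, N7=0, N8=0, N9=1, N10=1, N11=0, N12=1 → Y1=1, Y2=1; observed Y1=1, Y2=1. Eliminates N1 inverted output, N12 inverted output.
Only N10 inverted output is consistent with every test.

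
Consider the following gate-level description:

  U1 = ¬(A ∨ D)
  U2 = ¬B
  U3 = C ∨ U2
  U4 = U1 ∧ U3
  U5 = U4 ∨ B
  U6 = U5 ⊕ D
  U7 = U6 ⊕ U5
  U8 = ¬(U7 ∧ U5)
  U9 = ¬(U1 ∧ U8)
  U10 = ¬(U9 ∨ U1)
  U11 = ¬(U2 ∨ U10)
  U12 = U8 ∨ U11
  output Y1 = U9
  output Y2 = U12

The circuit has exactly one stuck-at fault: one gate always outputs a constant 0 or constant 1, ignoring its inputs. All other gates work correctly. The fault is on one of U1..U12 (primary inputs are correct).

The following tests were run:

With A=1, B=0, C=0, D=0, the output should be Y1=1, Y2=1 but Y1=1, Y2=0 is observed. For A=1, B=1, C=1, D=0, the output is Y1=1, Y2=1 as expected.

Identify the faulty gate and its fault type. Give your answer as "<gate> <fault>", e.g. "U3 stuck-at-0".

U8 stuck-at-0

Fault-free values for test 1 (A=1, B=0, C=0, D=0): U1=0, U2=1, U3=1, U4=0, U5=0, U6=0, U7=0, U8=1, U9=1, U10=0, U11=0, U12=1, giving Y1=1, Y2=1. Observed Y1=1, Y2=0.
Test 1: faults giving observed Y1=1, Y2=0 are {U8 stuck-at-0, U12 stuck-at-0}.
Test 2 (A=1, B=1, C=1, D=0): fault-free U1=0, U2=0, U3=1, U4=0, U5=1, U6=1, U7=0, U8=1, U9=1, U10=0, U11=1, U12=1 → Y1=1, Y2=1; observed Y1=1, Y2=1. Eliminates U12 stuck-at-0.
Only U8 stuck-at-0 is consistent with every test.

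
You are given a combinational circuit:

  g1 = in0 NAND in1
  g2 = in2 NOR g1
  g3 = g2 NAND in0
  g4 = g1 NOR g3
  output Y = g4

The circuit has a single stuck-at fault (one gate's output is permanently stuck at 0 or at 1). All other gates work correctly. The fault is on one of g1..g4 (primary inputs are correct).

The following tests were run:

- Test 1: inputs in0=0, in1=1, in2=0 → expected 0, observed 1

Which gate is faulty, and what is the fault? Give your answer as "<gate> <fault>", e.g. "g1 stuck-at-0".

g4 stuck-at-1

Fault-free values for test 1 (in0=0, in1=1, in2=0): g1=1, g2=0, g3=1, g4=0, giving Y=0. Observed 1.
Test 1: faults giving observed 1 are {g4 stuck-at-1}.
Only g4 stuck-at-1 is consistent with every test.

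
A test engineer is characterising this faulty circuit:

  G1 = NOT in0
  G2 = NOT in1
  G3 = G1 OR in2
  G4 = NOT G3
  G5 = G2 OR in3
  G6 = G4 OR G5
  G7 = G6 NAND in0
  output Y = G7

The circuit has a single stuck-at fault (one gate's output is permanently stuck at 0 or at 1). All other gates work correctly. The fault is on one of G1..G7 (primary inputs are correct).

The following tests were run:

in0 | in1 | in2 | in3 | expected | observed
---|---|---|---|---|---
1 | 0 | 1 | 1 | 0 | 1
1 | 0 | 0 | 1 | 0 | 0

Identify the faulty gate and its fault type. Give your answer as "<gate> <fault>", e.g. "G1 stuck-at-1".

G5 stuck-at-0

Fault-free values for test 1 (in0=1, in1=0, in2=1, in3=1): G1=0, G2=1, G3=1, G4=0, G5=1, G6=1, G7=0, giving Y=0. Observed 1.
Test 1: faults giving observed 1 are {G5 stuck-at-0, G6 stuck-at-0, G7 stuck-at-1}.
Test 2 (in0=1, in1=0, in2=0, in3=1): fault-free G1=0, G2=1, G3=0, G4=1, G5=1, G6=1, G7=0 → 0; observed 0. Eliminates G6 stuck-at-0, G7 stuck-at-1.
Only G5 stuck-at-0 is consistent with every test.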